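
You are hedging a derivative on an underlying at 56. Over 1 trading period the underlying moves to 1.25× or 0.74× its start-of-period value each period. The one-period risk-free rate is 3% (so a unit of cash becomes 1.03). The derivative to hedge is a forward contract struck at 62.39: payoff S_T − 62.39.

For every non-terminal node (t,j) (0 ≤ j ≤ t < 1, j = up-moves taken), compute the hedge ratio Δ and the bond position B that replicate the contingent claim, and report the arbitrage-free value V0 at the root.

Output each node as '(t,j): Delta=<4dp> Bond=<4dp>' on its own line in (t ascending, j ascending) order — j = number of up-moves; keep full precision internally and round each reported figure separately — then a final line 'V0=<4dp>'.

Under the risk-neutral measure, an up-move has probability p* = (R−d)/(u−d) = 0.5686 and values discount at R = 1.03.
Terminal payoffs: V(1,0)=-20.9500, V(1,1)=7.6100
  t=0,j=0: stock 56.0000 → up 70.0000 (V=7.6100), down 41.4400 (V=-20.9500). Price -4.5728; hedge Δ=1.0000, bond B=-60.5728.
Root portfolio cost Δ·56+B reproduces V0=-4.5728.

(0,0): Delta=1.0000 Bond=-60.5728
V0=-4.5728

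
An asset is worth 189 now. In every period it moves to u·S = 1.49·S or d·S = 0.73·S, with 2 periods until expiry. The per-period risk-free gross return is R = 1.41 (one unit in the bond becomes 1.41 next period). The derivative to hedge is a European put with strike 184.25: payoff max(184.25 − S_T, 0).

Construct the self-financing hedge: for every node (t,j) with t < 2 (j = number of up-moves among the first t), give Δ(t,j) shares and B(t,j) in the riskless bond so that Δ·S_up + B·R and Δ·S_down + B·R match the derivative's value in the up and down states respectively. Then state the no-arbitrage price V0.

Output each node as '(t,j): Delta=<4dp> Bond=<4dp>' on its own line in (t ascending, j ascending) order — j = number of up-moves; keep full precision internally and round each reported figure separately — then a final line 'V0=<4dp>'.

The replicating-portfolio and risk-neutral prices coincide; use p* = (1.41−0.73)/(1.49−0.73) = 0.8947 for the latter.
Payoff layer (t=2): V(2,0)=83.5319, V(2,1)=0.0000, V(2,2)=0.0000
Node (1,0) S=137.9700: V=(p*·0.0000+(1−p*)·83.5319)/1.41=6.2361; Δ=(0.0000−83.5319)/(205.5753−100.7181)=-0.7966; B=V−Δ·S=116.1464
Node (1,1) S=281.6100: V=(p*·0.0000+(1−p*)·0.0000)/1.41=0.0000; Δ=(0.0000−0.0000)/(419.5989−205.5753)=0.0000; B=V−Δ·S=0.0000
Node (0,0) S=189.0000: V=(p*·0.0000+(1−p*)·6.2361)/1.41=0.4656; Δ=(0.0000−6.2361)/(281.6100−137.9700)=-0.0434; B=V−Δ·S=8.6709
Root portfolio cost Δ·189+B reproduces V0=0.4656.

(0,0): Delta=-0.0434 Bond=8.6709
(1,0): Delta=-0.7966 Bond=116.1464
(1,1): Delta=0.0000 Bond=0.0000
V0=0.4656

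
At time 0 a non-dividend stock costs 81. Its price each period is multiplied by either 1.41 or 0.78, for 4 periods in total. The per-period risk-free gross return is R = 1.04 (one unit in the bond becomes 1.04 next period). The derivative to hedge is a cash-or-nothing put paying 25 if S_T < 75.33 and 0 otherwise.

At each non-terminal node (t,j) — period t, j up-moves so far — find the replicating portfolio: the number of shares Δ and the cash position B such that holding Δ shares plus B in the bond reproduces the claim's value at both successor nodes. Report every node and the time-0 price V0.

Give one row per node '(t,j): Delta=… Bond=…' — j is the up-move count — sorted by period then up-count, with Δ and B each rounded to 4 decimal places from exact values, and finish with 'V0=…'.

(0,0): Delta=-0.1860 Bond=24.7540
(1,0): Delta=-0.2815 Bond=31.7784
(1,1): Delta=-0.1108 Bond=17.1570
(2,0): Delta=-0.3195 Bond=34.9242
(2,1): Delta=-0.2516 Bond=30.3818
(2,2): Delta=0.0000 Bond=0.0000
(3,0): Delta=0.0000 Bond=24.0385
(3,1): Delta=-0.5711 Bond=53.8004
(3,2): Delta=0.0000 Bond=0.0000
(3,3): Delta=0.0000 Bond=0.0000
V0=9.6888

Risk-neutral probability p* = (R−d)/(u−d) = (1.04−0.78)/(1.41−0.78) = 0.4127.
Terminal payoffs: V(4,0)=25.0000, V(4,1)=25.0000, V(4,2)=0.0000, V(4,3)=0.0000, V(4,4)=0.0000
Node (3,0) S=38.4387: V=(p*·25.0000+(1−p*)·25.0000)/1.04=24.0385; Δ=(25.0000−25.0000)/(54.1986−29.9822)=0.0000; B=V−Δ·S=24.0385
Node (3,1) S=69.4854: V=(p*·0.0000+(1−p*)·25.0000)/1.04=14.1178; Δ=(0.0000−25.0000)/(97.9744−54.1986)=-0.5711; B=V−Δ·S=53.8004
Node (3,2) S=125.6082: V=(p*·0.0000+(1−p*)·0.0000)/1.04=0.0000; Δ=(0.0000−0.0000)/(177.1075−97.9744)=0.0000; B=V−Δ·S=0.0000
Node (3,3) S=227.0609: V=(p*·0.0000+(1−p*)·0.0000)/1.04=0.0000; Δ=(0.0000−0.0000)/(320.1559−177.1075)=0.0000; B=V−Δ·S=0.0000
Node (2,0) S=49.2804: V=(p*·14.1178+(1−p*)·24.0385)/1.04=19.1771; Δ=(14.1178−24.0385)/(69.4854−38.4387)=-0.3195; B=V−Δ·S=34.9242
Node (2,1) S=89.0838: V=(p*·0.0000+(1−p*)·14.1178)/1.04=7.9725; Δ=(0.0000−14.1178)/(125.6082−69.4854)=-0.2516; B=V−Δ·S=30.3818
Node (2,2) S=161.0361: V=(p*·0.0000+(1−p*)·0.0000)/1.04=0.0000; Δ=(0.0000−0.0000)/(227.0609−125.6082)=0.0000; B=V−Δ·S=0.0000
Node (1,0) S=63.1800: V=(p*·7.9725+(1−p*)·19.1771)/1.04=13.9933; Δ=(7.9725−19.1771)/(89.0838−49.2804)=-0.2815; B=V−Δ·S=31.7784
Node (1,1) S=114.2100: V=(p*·0.0000+(1−p*)·7.9725)/1.04=4.5022; Δ=(0.0000−7.9725)/(161.0361−89.0838)=-0.1108; B=V−Δ·S=17.1570
Node (0,0) S=81.0000: V=(p*·4.5022+(1−p*)·13.9933)/1.04=9.6888; Δ=(4.5022−13.9933)/(114.2100−63.1800)=-0.1860; B=V−Δ·S=24.7540
The time-0 hedge costs 9.6888, which is the no-arbitrage price.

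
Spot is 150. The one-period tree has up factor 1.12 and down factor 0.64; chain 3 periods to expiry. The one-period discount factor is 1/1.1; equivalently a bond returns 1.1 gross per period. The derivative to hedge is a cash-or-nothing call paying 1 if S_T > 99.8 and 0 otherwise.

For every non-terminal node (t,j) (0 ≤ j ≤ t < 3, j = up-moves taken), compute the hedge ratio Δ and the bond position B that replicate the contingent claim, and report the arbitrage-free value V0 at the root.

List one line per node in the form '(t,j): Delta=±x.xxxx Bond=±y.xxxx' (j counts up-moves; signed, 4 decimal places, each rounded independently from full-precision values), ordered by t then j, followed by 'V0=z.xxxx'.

Risk-neutral probability p* = (R−d)/(u−d) = (1.1−0.64)/(1.12−0.64) = 0.9583.
Terminal values V(3,·): V(3,0)=0.0000, V(3,1)=0.0000, V(3,2)=1.0000, V(3,3)=1.0000
  t=2,j=0: stock 61.4400 → up 68.8128 (V=0.0000), down 39.3216 (V=0.0000). Price 0.0000; hedge Δ=0.0000, bond B=0.0000.
  t=2,j=1: stock 107.5200 → up 120.4224 (V=1.0000), down 68.8128 (V=0.0000). Price 0.8712; hedge Δ=0.0194, bond B=-1.2121.
  t=2,j=2: stock 188.1600 → up 210.7392 (V=1.0000), down 120.4224 (V=1.0000). Price 0.9091; hedge Δ=0.0000, bond B=0.9091.
  t=1,j=0: stock 96.0000 → up 107.5200 (V=0.8712), down 61.4400 (V=0.0000). Price 0.7590; hedge Δ=0.0189, bond B=-1.0560.
  t=1,j=1: stock 168.0000 → up 188.1600 (V=0.9091), down 107.5200 (V=0.8712). Price 0.8250; hedge Δ=0.0005, bond B=0.7461.
  t=0,j=0: stock 150.0000 → up 168.0000 (V=0.8250), down 96.0000 (V=0.7590). Price 0.7475; hedge Δ=0.0009, bond B=0.6100.
Each (Δ,B) replicates both successor values, so the strategy is self-financing and V0 is arbitrage-free.

(0,0): Delta=0.0009 Bond=0.6100
(1,0): Delta=0.0189 Bond=-1.0560
(1,1): Delta=0.0005 Bond=0.7461
(2,0): Delta=0.0000 Bond=0.0000
(2,1): Delta=0.0194 Bond=-1.2121
(2,2): Delta=0.0000 Bond=0.9091
V0=0.7475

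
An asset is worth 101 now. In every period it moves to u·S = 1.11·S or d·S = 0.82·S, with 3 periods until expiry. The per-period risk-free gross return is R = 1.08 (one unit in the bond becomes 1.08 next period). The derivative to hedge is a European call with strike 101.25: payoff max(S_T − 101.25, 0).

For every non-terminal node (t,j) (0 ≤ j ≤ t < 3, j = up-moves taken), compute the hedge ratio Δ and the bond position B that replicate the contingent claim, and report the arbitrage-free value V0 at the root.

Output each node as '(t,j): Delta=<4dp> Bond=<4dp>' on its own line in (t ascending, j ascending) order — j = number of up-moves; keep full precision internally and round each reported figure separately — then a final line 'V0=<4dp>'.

Under the risk-neutral measure, an up-move has probability p* = (R−d)/(u−d) = 0.8966 and values discount at R = 1.08.
At expiry t=3: V(3,0)=0.0000, V(3,1)=0.0000, V(3,2)=0.7925, V(3,3)=36.8807
Node (2,0) S=67.9124: V=(p*·0.0000+(1−p*)·0.0000)/1.08=0.0000; Δ=(0.0000−0.0000)/(75.3828−55.6882)=0.0000; B=V−Δ·S=0.0000
Node (2,1) S=91.9302: V=(p*·0.7925+(1−p*)·0.0000)/1.08=0.6579; Δ=(0.7925−0.0000)/(102.0425−75.3828)=0.0297; B=V−Δ·S=-2.0749
Node (2,2) S=124.4421: V=(p*·36.8807+(1−p*)·0.7925)/1.08=30.6921; Δ=(36.8807−0.7925)/(138.1307−102.0425)=1.0000; B=V−Δ·S=-93.7500
Node (1,0) S=82.8200: V=(p*·0.6579+(1−p*)·0.0000)/1.08=0.5462; Δ=(0.6579−0.0000)/(91.9302−67.9124)=0.0274; B=V−Δ·S=-1.7225
Node (1,1) S=112.1100: V=(p*·30.6921+(1−p*)·0.6579)/1.08=25.5418; Δ=(30.6921−0.6579)/(124.4421−91.9302)=0.9238; B=V−Δ·S=-78.0244
Node (0,0) S=101.0000: V=(p*·25.5418+(1−p*)·0.5462)/1.08=21.2556; Δ=(25.5418−0.5462)/(112.1100−82.8200)=0.8534; B=V−Δ·S=-64.9362
Root portfolio cost Δ·101+B reproduces V0=21.2556.

(0,0): Delta=0.8534 Bond=-64.9362
(1,0): Delta=0.0274 Bond=-1.7225
(1,1): Delta=0.9238 Bond=-78.0244
(2,0): Delta=0.0000 Bond=0.0000
(2,1): Delta=0.0297 Bond=-2.0749
(2,2): Delta=1.0000 Bond=-93.7500
V0=21.2556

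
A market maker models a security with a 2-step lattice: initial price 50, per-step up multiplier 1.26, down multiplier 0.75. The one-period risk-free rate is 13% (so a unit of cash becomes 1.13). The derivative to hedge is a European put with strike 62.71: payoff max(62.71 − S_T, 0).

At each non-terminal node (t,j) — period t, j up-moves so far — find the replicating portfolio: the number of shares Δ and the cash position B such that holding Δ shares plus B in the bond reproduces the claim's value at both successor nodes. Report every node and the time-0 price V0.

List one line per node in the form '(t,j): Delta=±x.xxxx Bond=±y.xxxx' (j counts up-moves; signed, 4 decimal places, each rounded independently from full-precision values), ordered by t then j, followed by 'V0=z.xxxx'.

Since d<R<u, set p* = (R−d)/(u−d) = 0.7451; price each node as the discounted p*-expectation of its children.
Terminal values V(2,·): V(2,0)=34.5850, V(2,1)=15.4600, V(2,2)=0.0000
  t=1,j=0: stock 37.5000 → up 47.2500 (V=15.4600), down 28.1250 (V=34.5850). Price 17.9956; hedge Δ=-1.0000, bond B=55.4956.
  t=1,j=1: stock 63.0000 → up 79.3800 (V=0.0000), down 47.2500 (V=15.4600). Price 3.4874; hedge Δ=-0.4812, bond B=33.8011.
  t=0,j=0: stock 50.0000 → up 63.0000 (V=3.4874), down 37.5000 (V=17.9956). Price 6.3589; hedge Δ=-0.5689, bond B=34.8063.
Root portfolio cost Δ·50+B reproduces V0=6.3589.

(0,0): Delta=-0.5689 Bond=34.8063
(1,0): Delta=-1.0000 Bond=55.4956
(1,1): Delta=-0.4812 Bond=33.8011
V0=6.3589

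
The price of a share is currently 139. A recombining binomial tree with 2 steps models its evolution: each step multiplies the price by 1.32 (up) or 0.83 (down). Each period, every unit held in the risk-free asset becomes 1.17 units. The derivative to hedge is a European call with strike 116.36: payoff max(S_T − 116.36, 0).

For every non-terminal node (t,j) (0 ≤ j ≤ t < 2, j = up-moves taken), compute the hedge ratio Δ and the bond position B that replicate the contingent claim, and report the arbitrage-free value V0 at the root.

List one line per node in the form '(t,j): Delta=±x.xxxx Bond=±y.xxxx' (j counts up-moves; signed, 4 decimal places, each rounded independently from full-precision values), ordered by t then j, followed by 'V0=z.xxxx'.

No-arbitrage ⇒ martingale measure with p* = (R−d)/(u−d) = 0.6939.
Terminal payoffs: V(2,0)=0.0000, V(2,1)=35.9284, V(2,2)=125.8336
Node (1,0) S=115.3700: V=(p*·35.9284+(1−p*)·0.0000)/1.17=21.3076; Δ=(35.9284−0.0000)/(152.2884−95.7571)=0.6355; B=V−Δ·S=-52.0156
Node (1,1) S=183.4800: V=(p*·125.8336+(1−p*)·35.9284)/1.17=84.0270; Δ=(125.8336−35.9284)/(242.1936−152.2884)=1.0000; B=V−Δ·S=-99.4530
Node (0,0) S=139.0000: V=(p*·84.0270+(1−p*)·21.3076)/1.17=55.4079; Δ=(84.0270−21.3076)/(183.4800−115.3700)=0.9209; B=V−Δ·S=-72.5909
Check: Δ(0,0)·S0 + B(0,0) = 55.4079 = V0.

(0,0): Delta=0.9209 Bond=-72.5909
(1,0): Delta=0.6355 Bond=-52.0156
(1,1): Delta=1.0000 Bond=-99.4530
V0=55.4079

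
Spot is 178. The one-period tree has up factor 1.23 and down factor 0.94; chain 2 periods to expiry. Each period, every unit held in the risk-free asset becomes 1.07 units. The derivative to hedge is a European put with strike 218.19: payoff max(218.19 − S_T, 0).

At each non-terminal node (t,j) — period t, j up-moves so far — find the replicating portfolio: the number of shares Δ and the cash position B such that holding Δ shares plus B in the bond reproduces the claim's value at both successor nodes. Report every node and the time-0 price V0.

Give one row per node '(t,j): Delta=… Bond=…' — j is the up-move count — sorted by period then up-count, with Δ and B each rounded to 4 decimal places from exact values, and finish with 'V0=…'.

The replicating-portfolio and risk-neutral prices coincide; use p* = (1.07−0.94)/(1.23−0.94) = 0.4483 for the latter.
Terminal values V(2,·): V(2,0)=60.9092, V(2,1)=12.3864, V(2,2)=0.0000
Node (1,0) S=167.3200: V=(p*·12.3864+(1−p*)·60.9092)/1.07=36.5959; Δ=(12.3864−60.9092)/(205.8036−157.2808)=-1.0000; B=V−Δ·S=203.9159
Node (1,1) S=218.9400: V=(p*·0.0000+(1−p*)·12.3864)/1.07=6.3868; Δ=(0.0000−12.3864)/(269.2962−205.8036)=-0.1951; B=V−Δ·S=49.0985
Node (0,0) S=178.0000: V=(p*·6.3868+(1−p*)·36.5959)/1.07=21.5457; Δ=(6.3868−36.5959)/(218.9400−167.3200)=-0.5852; B=V−Δ·S=125.7150
Root portfolio cost Δ·178+B reproduces V0=21.5457.

(0,0): Delta=-0.5852 Bond=125.7150
(1,0): Delta=-1.0000 Bond=203.9159
(1,1): Delta=-0.1951 Bond=49.0985
V0=21.5457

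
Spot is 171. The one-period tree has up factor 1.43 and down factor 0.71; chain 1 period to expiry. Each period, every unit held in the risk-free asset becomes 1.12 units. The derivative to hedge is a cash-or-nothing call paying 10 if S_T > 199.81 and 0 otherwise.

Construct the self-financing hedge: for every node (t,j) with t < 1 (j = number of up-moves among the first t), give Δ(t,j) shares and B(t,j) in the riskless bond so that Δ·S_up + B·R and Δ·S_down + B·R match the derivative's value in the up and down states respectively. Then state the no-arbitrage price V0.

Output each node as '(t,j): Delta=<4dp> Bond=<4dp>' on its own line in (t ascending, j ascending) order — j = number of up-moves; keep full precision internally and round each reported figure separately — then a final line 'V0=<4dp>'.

Since d<R<u, set p* = (R−d)/(u−d) = 0.5694; price each node as the discounted p*-expectation of its children.
Terminal values V(1,·): V(1,0)=0.0000, V(1,1)=10.0000
(0,0): S=171.0000. Δ = (V_up−V_dn)/(S_up−S_dn) = (10.0000−0.0000)/(244.5300−121.4100) = 0.0812. V = [p*·10.0000 + (1−p*)·0.0000]/1.12 = 5.0843. B = V − Δ·S = -8.8046.
Each (Δ,B) replicates both successor values, so the strategy is self-financing and V0 is arbitrage-free.

(0,0): Delta=0.0812 Bond=-8.8046
V0=5.0843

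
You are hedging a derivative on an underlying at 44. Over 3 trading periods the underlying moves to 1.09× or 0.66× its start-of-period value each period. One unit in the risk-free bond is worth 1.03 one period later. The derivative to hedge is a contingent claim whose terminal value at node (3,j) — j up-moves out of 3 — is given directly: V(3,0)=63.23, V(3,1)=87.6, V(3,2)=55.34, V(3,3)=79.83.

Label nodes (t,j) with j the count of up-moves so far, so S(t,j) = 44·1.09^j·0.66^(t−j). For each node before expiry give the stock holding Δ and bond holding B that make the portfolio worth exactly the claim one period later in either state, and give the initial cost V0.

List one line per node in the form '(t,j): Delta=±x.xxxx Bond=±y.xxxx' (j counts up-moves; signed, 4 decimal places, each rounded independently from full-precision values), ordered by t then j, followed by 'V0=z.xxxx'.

Risk-neutral probability p* = (R−d)/(u−d) = (1.03−0.66)/(1.09−0.66) = 0.8605.
Terminal payoffs: V(3,0)=63.2300, V(3,1)=87.6000, V(3,2)=55.3400, V(3,3)=79.8300
Node (2,0) S=19.1664: V=(p*·87.6000+(1−p*)·63.2300)/1.03=81.7471; Δ=(87.6000−63.2300)/(20.8914−12.6498)=2.9570; B=V−Δ·S=25.0727
Node (2,1) S=31.6536: V=(p*·55.3400+(1−p*)·87.6000)/1.03=58.0984; Δ=(55.3400−87.6000)/(34.5024−20.8914)=-2.3701; B=V−Δ·S=133.1217
Node (2,2) S=52.2764: V=(p*·79.8300+(1−p*)·55.3400)/1.03=74.1872; Δ=(79.8300−55.3400)/(56.9813−34.5024)=1.0895; B=V−Δ·S=17.2337
Node (1,0) S=29.0400: V=(p*·58.0984+(1−p*)·81.7471)/1.03=59.6100; Δ=(58.0984−81.7471)/(31.6536−19.1664)=-1.8938; B=V−Δ·S=114.6069
Node (1,1) S=47.9600: V=(p*·74.1872+(1−p*)·58.0984)/1.03=69.8468; Δ=(74.1872−58.0984)/(52.2764−31.6536)=0.7801; B=V−Δ·S=32.4312
Node (0,0) S=44.0000: V=(p*·69.8468+(1−p*)·59.6100)/1.03=66.4257; Δ=(69.8468−59.6100)/(47.9600−29.0400)=0.5411; B=V−Δ·S=42.6190
The time-0 hedge costs 66.4257, which is the no-arbitrage price.

(0,0): Delta=0.5411 Bond=42.6190
(1,0): Delta=-1.8938 Bond=114.6069
(1,1): Delta=0.7801 Bond=32.4312
(2,0): Delta=2.9570 Bond=25.0727
(2,1): Delta=-2.3701 Bond=133.1217
(2,2): Delta=1.0895 Bond=17.2337
V0=66.4257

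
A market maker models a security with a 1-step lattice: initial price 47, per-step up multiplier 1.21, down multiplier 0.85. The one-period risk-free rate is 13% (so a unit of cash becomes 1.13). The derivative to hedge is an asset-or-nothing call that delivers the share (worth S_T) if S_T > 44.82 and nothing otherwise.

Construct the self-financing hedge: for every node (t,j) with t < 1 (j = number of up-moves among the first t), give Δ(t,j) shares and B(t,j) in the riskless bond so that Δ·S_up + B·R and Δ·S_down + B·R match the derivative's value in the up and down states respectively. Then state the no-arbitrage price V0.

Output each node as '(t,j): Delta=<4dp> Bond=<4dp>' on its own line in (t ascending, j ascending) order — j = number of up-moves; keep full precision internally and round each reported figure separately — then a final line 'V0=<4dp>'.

Since d<R<u, set p* = (R−d)/(u−d) = 0.7778; price each node as the discounted p*-expectation of its children.
Terminal payoffs: V(1,0)=0.0000, V(1,1)=56.8700
Node (0,0) S=47.0000: V=(p*·56.8700+(1−p*)·0.0000)/1.13=39.1436; Δ=(56.8700−0.0000)/(56.8700−39.9500)=3.3611; B=V−Δ·S=-118.8287
Self-financing check: at every node Δ·S+B equals the discounted successor values.

(0,0): Delta=3.3611 Bond=-118.8287
V0=39.1436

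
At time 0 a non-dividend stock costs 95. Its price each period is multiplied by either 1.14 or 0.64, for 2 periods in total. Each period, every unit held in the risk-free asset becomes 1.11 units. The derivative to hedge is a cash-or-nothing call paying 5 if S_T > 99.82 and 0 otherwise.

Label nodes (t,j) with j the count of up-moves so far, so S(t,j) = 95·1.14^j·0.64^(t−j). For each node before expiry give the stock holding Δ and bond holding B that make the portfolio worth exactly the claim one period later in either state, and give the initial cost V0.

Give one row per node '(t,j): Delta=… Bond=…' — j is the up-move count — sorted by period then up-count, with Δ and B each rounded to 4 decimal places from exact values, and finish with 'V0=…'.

The replicating-portfolio and risk-neutral prices coincide; use p* = (1.11−0.64)/(1.14−0.64) = 0.9400 for the latter.
Payoff layer (t=2): V(2,0)=0.0000, V(2,1)=0.0000, V(2,2)=5.0000
Node (1,0) S=60.8000: V=(p*·0.0000+(1−p*)·0.0000)/1.11=0.0000; Δ=(0.0000−0.0000)/(69.3120−38.9120)=0.0000; B=V−Δ·S=0.0000
Node (1,1) S=108.3000: V=(p*·5.0000+(1−p*)·0.0000)/1.11=4.2342; Δ=(5.0000−0.0000)/(123.4620−69.3120)=0.0923; B=V−Δ·S=-5.7658
Node (0,0) S=95.0000: V=(p*·4.2342+(1−p*)·0.0000)/1.11=3.5857; Δ=(4.2342−0.0000)/(108.3000−60.8000)=0.0891; B=V−Δ·S=-4.8827
Each (Δ,B) replicates both successor values, so the strategy is self-financing and V0 is arbitrage-free.

(0,0): Delta=0.0891 Bond=-4.8827
(1,0): Delta=0.0000 Bond=0.0000
(1,1): Delta=0.0923 Bond=-5.7658
V0=3.5857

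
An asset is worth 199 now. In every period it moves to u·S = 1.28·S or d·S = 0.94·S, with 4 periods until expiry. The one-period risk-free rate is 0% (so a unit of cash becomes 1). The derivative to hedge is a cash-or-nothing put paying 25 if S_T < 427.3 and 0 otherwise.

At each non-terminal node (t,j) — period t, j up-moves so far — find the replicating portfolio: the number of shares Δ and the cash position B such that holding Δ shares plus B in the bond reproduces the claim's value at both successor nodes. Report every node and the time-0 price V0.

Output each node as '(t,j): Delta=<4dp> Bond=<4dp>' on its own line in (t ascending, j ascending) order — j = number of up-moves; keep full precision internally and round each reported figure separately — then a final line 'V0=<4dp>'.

Risk-neutral probability p* = (R−d)/(u−d) = (1−0.94)/(1.28−0.94) = 0.1765.
Payoff layer (t=4): V(4,0)=25.0000, V(4,1)=25.0000, V(4,2)=25.0000, V(4,3)=25.0000, V(4,4)=0.0000
Node (3,0) S=165.2862: V=(p*·25.0000+(1−p*)·25.0000)/1=25.0000; Δ=(25.0000−25.0000)/(211.5664−155.3690)=0.0000; B=V−Δ·S=25.0000
Node (3,1) S=225.0706: V=(p*·25.0000+(1−p*)·25.0000)/1=25.0000; Δ=(25.0000−25.0000)/(288.0904−211.5664)=0.0000; B=V−Δ·S=25.0000
Node (3,2) S=306.4791: V=(p*·25.0000+(1−p*)·25.0000)/1=25.0000; Δ=(25.0000−25.0000)/(392.2933−288.0904)=0.0000; B=V−Δ·S=25.0000
Node (3,3) S=417.3332: V=(p*·0.0000+(1−p*)·25.0000)/1=20.5882; Δ=(0.0000−25.0000)/(534.1866−392.2933)=-0.1762; B=V−Δ·S=94.1176
Node (2,0) S=175.8364: V=(p*·25.0000+(1−p*)·25.0000)/1=25.0000; Δ=(25.0000−25.0000)/(225.0706−165.2862)=0.0000; B=V−Δ·S=25.0000
Node (2,1) S=239.4368: V=(p*·25.0000+(1−p*)·25.0000)/1=25.0000; Δ=(25.0000−25.0000)/(306.4791−225.0706)=0.0000; B=V−Δ·S=25.0000
Node (2,2) S=326.0416: V=(p*·20.5882+(1−p*)·25.0000)/1=24.2215; Δ=(20.5882−25.0000)/(417.3332−306.4791)=-0.0398; B=V−Δ·S=37.1972
Node (1,0) S=187.0600: V=(p*·25.0000+(1−p*)·25.0000)/1=25.0000; Δ=(25.0000−25.0000)/(239.4368−175.8364)=0.0000; B=V−Δ·S=25.0000
Node (1,1) S=254.7200: V=(p*·24.2215+(1−p*)·25.0000)/1=24.8626; Δ=(24.2215−25.0000)/(326.0416−239.4368)=-0.0090; B=V−Δ·S=27.1525
Node (0,0) S=199.0000: V=(p*·24.8626+(1−p*)·25.0000)/1=24.9758; Δ=(24.8626−25.0000)/(254.7200−187.0600)=-0.0020; B=V−Δ·S=25.3798
Root portfolio cost Δ·199+B reproduces V0=24.9758.

(0,0): Delta=-0.0020 Bond=25.3798
(1,0): Delta=0.0000 Bond=25.0000
(1,1): Delta=-0.0090 Bond=27.1525
(2,0): Delta=0.0000 Bond=25.0000
(2,1): Delta=0.0000 Bond=25.0000
(2,2): Delta=-0.0398 Bond=37.1972
(3,0): Delta=0.0000 Bond=25.0000
(3,1): Delta=0.0000 Bond=25.0000
(3,2): Delta=0.0000 Bond=25.0000
(3,3): Delta=-0.1762 Bond=94.1176
V0=24.9758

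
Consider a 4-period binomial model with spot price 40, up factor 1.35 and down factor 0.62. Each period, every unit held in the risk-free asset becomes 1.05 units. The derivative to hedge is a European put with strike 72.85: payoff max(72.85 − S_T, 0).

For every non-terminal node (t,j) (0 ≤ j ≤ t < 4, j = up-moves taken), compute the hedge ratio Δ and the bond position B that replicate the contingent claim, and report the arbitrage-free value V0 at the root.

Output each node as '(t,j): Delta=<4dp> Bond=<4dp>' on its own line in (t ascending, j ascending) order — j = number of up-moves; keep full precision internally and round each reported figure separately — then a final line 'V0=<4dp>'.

(0,0): Delta=-0.6372 Bond=51.3640
(1,0): Delta=-1.0000 Bond=62.9306
(1,1): Delta=-0.5209 Bond=47.6543
(2,0): Delta=-1.0000 Bond=66.0771
(2,1): Delta=-1.0000 Bond=66.0771
(2,2): Delta=-0.3674 Bond=38.8462
(3,0): Delta=-1.0000 Bond=69.3810
(3,1): Delta=-1.0000 Bond=69.3810
(3,2): Delta=-1.0000 Bond=69.3810
(3,3): Delta=-0.1647 Bond=20.8404
V0=25.8775

Under the risk-neutral measure, an up-move has probability p* = (R−d)/(u−d) = 0.5890 and values discount at R = 1.05.
At expiry t=4: V(4,0)=66.9395, V(4,1)=59.9803, V(4,2)=44.8272, V(4,3)=11.8327, V(4,4)=0.0000
  t=3,j=0: stock 9.5331 → up 12.8697 (V=59.9803), down 5.9105 (V=66.9395). Price 59.8478; hedge Δ=-1.0000, bond B=69.3810.
  t=3,j=1: stock 20.7576 → up 28.0228 (V=44.8272), down 12.8697 (V=59.9803). Price 48.6234; hedge Δ=-1.0000, bond B=69.3810.
  t=3,j=2: stock 45.1980 → up 61.0173 (V=11.8327), down 28.0228 (V=44.8272). Price 24.1830; hedge Δ=-1.0000, bond B=69.3810.
  t=3,j=3: stock 98.4150 → up 132.8603 (V=0.0000), down 61.0173 (V=11.8327). Price 4.6312; hedge Δ=-0.1647, bond B=20.8404.
  t=2,j=0: stock 15.3760 → up 20.7576 (V=48.6234), down 9.5331 (V=59.8478). Price 50.7011; hedge Δ=-1.0000, bond B=66.0771.
  t=2,j=1: stock 33.4800 → up 45.1980 (V=24.1830), down 20.7576 (V=48.6234). Price 32.5971; hedge Δ=-1.0000, bond B=66.0771.
  t=2,j=2: stock 72.9000 → up 98.4150 (V=4.6312), down 45.1980 (V=24.1830). Price 12.0630; hedge Δ=-0.3674, bond B=38.8462.
  t=1,j=0: stock 24.8000 → up 33.4800 (V=32.5971), down 15.3760 (V=50.7011). Price 38.1306; hedge Δ=-1.0000, bond B=62.9306.
  t=1,j=1: stock 54.0000 → up 72.9000 (V=12.0630), down 33.4800 (V=32.5971). Price 19.5254; hedge Δ=-0.5209, bond B=47.6543.
  t=0,j=0: stock 40.0000 → up 54.0000 (V=19.5254), down 24.8000 (V=38.1306). Price 25.8775; hedge Δ=-0.6372, bond B=51.3640.
Root portfolio cost Δ·40+B reproduces V0=25.8775.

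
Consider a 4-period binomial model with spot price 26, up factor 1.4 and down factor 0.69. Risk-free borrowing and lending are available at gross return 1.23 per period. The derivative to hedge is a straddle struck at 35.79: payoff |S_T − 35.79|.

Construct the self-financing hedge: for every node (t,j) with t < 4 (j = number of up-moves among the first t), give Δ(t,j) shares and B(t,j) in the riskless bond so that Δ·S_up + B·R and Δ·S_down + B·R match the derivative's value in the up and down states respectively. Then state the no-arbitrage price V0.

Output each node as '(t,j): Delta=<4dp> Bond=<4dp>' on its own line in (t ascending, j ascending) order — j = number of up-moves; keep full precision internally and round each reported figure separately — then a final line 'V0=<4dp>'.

(0,0): Delta=0.6226 Bond=-2.8634
(1,0): Delta=-0.1933 Bond=11.1142
(1,1): Delta=0.7492 Bond=-8.1297
(2,0): Delta=-1.0000 Bond=23.6566
(2,1): Delta=-0.0681 Bond=10.5267
(2,2): Delta=0.8760 Bond=-16.4615
(3,0): Delta=-1.0000 Bond=29.0976
(3,1): Delta=-1.0000 Bond=29.0976
(3,2): Delta=0.0765 Bond=7.8637
(3,3): Delta=1.0000 Bond=-29.0976
V0=13.3233

Risk-neutral probability p* = (R−d)/(u−d) = (1.23−0.69)/(1.4−0.69) = 0.7606.
Payoff layer (t=4): V(4,0)=29.8965, V(4,1)=23.8323, V(4,2)=11.5279, V(4,3)=13.4374, V(4,4)=64.0916
(3,0): S=8.5412. Δ = (V_up−V_dn)/(S_up−S_dn) = (23.8323−29.8965)/(11.9577−5.8935) = -1.0000. V = [p*·23.8323 + (1−p*)·29.8965]/1.23 = 20.5563. B = V − Δ·S = 29.0976.
(3,1): S=17.3300. Δ = (V_up−V_dn)/(S_up−S_dn) = (11.5279−23.8323)/(24.2621−11.9577) = -1.0000. V = [p*·11.5279 + (1−p*)·23.8323]/1.23 = 11.7675. B = V − Δ·S = 29.0976.
(3,2): S=35.1624. Δ = (V_up−V_dn)/(S_up−S_dn) = (13.4374−11.5279)/(49.2274−24.2621) = 0.0765. V = [p*·13.4374 + (1−p*)·11.5279]/1.23 = 10.5530. B = V − Δ·S = 7.8637.
(3,3): S=71.3440. Δ = (V_up−V_dn)/(S_up−S_dn) = (64.0916−13.4374)/(99.8816−49.2274) = 1.0000. V = [p*·64.0916 + (1−p*)·13.4374]/1.23 = 42.2464. B = V − Δ·S = -29.0976.
(2,0): S=12.3786. Δ = (V_up−V_dn)/(S_up−S_dn) = (11.7675−20.5563)/(17.3300−8.5412) = -1.0000. V = [p*·11.7675 + (1−p*)·20.5563]/1.23 = 11.2780. B = V − Δ·S = 23.6566.
(2,1): S=25.1160. Δ = (V_up−V_dn)/(S_up−S_dn) = (10.5530−11.7675)/(35.1624−17.3300) = -0.0681. V = [p*·10.5530 + (1−p*)·11.7675]/1.23 = 8.8161. B = V − Δ·S = 10.5267.
(2,2): S=50.9600. Δ = (V_up−V_dn)/(S_up−S_dn) = (42.2464−10.5530)/(71.3440−35.1624) = 0.8760. V = [p*·42.2464 + (1−p*)·10.5530]/1.23 = 28.1771. B = V − Δ·S = -16.4615.
(1,0): S=17.9400. Δ = (V_up−V_dn)/(S_up−S_dn) = (8.8161−11.2780)/(25.1160−12.3786) = -0.1933. V = [p*·8.8161 + (1−p*)·11.2780]/1.23 = 7.6468. B = V − Δ·S = 11.1142.
(1,1): S=36.4000. Δ = (V_up−V_dn)/(S_up−S_dn) = (28.1771−8.8161)/(50.9600−25.1160) = 0.7492. V = [p*·28.1771 + (1−p*)·8.8161]/1.23 = 19.1393. B = V − Δ·S = -8.1297.
(0,0): S=26.0000. Δ = (V_up−V_dn)/(S_up−S_dn) = (19.1393−7.6468)/(36.4000−17.9400) = 0.6226. V = [p*·19.1393 + (1−p*)·7.6468]/1.23 = 13.3233. B = V − Δ·S = -2.8634.
Self-financing check: at every node Δ·S+B equals the discounted successor values.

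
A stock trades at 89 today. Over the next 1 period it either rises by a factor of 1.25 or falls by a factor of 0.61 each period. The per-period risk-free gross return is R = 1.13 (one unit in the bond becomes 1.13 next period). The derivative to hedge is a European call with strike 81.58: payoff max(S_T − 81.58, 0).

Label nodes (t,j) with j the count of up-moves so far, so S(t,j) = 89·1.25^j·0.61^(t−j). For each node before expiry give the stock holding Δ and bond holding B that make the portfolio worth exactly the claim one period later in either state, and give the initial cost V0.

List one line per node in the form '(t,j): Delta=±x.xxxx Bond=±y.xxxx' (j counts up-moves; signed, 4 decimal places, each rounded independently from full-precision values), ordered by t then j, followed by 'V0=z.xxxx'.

Under the risk-neutral measure, an up-move has probability p* = (R−d)/(u−d) = 0.8125 and values discount at R = 1.13.
Terminal values V(1,·): V(1,0)=0.0000, V(1,1)=29.6700
(0,0): S=89.0000. Δ = (V_up−V_dn)/(S_up−S_dn) = (29.6700−0.0000)/(111.2500−54.2900) = 0.5209. V = [p*·29.6700 + (1−p*)·0.0000]/1.13 = 21.3335. B = V − Δ·S = -25.0259.
Each (Δ,B) replicates both successor values, so the strategy is self-financing and V0 is arbitrage-free.

(0,0): Delta=0.5209 Bond=-25.0259
V0=21.3335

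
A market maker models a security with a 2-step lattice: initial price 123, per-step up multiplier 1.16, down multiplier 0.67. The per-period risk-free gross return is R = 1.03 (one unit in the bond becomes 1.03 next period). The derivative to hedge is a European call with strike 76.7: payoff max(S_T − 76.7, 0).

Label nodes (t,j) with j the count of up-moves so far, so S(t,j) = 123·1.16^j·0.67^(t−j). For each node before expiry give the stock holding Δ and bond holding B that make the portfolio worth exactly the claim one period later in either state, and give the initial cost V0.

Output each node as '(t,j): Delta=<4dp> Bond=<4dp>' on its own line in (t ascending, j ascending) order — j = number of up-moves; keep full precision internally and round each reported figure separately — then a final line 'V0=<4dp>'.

(0,0): Delta=0.9082 Bond=-59.5774
(1,0): Delta=0.4679 Bond=-25.0843
(1,1): Delta=1.0000 Bond=-74.4660
V0=52.1284

Risk-neutral probability p* = (R−d)/(u−d) = (1.03−0.67)/(1.16−0.67) = 0.7347.
Terminal payoffs: V(2,0)=0.0000, V(2,1)=18.8956, V(2,2)=88.8088
(1,0): S=82.4100. Δ = (V_up−V_dn)/(S_up−S_dn) = (18.8956−0.0000)/(95.5956−55.2147) = 0.4679. V = [p*·18.8956 + (1−p*)·0.0000]/1.03 = 13.4781. B = V − Δ·S = -25.0843.
(1,1): S=142.6800. Δ = (V_up−V_dn)/(S_up−S_dn) = (88.8088−18.8956)/(165.5088−95.5956) = 1.0000. V = [p*·88.8088 + (1−p*)·18.8956]/1.03 = 68.2140. B = V − Δ·S = -74.4660.
(0,0): S=123.0000. Δ = (V_up−V_dn)/(S_up−S_dn) = (68.2140−13.4781)/(142.6800−82.4100) = 0.9082. V = [p*·68.2140 + (1−p*)·13.4781]/1.03 = 52.1284. B = V − Δ·S = -59.5774.
Root portfolio cost Δ·123+B reproduces V0=52.1284.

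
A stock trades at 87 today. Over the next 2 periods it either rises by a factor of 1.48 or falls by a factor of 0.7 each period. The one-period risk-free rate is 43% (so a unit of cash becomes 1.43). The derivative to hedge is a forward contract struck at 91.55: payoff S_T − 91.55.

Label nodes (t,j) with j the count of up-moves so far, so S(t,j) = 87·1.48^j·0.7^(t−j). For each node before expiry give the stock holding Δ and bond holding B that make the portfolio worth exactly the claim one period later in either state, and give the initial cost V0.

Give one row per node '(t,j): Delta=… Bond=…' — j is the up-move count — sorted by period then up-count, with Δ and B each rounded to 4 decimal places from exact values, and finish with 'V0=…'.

Since d<R<u, set p* = (R−d)/(u−d) = 0.9359; price each node as the discounted p*-expectation of its children.
At expiry t=2: V(2,0)=-48.9200, V(2,1)=-1.4180, V(2,2)=99.0148
(1,0): S=60.9000. Δ = (V_up−V_dn)/(S_up−S_dn) = (-1.4180−-48.9200)/(90.1320−42.6300) = 1.0000. V = [p*·-1.4180 + (1−p*)·-48.9200]/1.43 = -3.1210. B = V − Δ·S = -64.0210.
(1,1): S=128.7600. Δ = (V_up−V_dn)/(S_up−S_dn) = (99.0148−-1.4180)/(190.5648−90.1320) = 1.0000. V = [p*·99.0148 + (1−p*)·-1.4180]/1.43 = 64.7390. B = V − Δ·S = -64.0210.
(0,0): S=87.0000. Δ = (V_up−V_dn)/(S_up−S_dn) = (64.7390−-3.1210)/(128.7600−60.9000) = 1.0000. V = [p*·64.7390 + (1−p*)·-3.1210]/1.43 = 42.2301. B = V − Δ·S = -44.7699.
Root portfolio cost Δ·87+B reproduces V0=42.2301.

(0,0): Delta=1.0000 Bond=-44.7699
(1,0): Delta=1.0000 Bond=-64.0210
(1,1): Delta=1.0000 Bond=-64.0210
V0=42.2301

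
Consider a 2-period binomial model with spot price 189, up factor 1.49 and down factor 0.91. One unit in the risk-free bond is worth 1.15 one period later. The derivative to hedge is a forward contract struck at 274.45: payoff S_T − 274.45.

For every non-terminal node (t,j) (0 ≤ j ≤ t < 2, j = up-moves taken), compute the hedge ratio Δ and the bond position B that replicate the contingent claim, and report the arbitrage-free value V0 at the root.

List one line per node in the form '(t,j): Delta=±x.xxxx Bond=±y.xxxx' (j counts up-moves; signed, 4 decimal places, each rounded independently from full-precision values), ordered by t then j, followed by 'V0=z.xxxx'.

(0,0): Delta=1.0000 Bond=-207.5236
(1,0): Delta=1.0000 Bond=-238.6522
(1,1): Delta=1.0000 Bond=-238.6522
V0=-18.5236

Risk-neutral probability p* = (R−d)/(u−d) = (1.15−0.91)/(1.49−0.91) = 0.4138.
At expiry t=2: V(2,0)=-117.9391, V(2,1)=-18.1849, V(2,2)=145.1489
  t=1,j=0: stock 171.9900 → up 256.2651 (V=-18.1849), down 156.5109 (V=-117.9391). Price -66.6622; hedge Δ=1.0000, bond B=-238.6522.
  t=1,j=1: stock 281.6100 → up 419.5989 (V=145.1489), down 256.2651 (V=-18.1849). Price 42.9578; hedge Δ=1.0000, bond B=-238.6522.
  t=0,j=0: stock 189.0000 → up 281.6100 (V=42.9578), down 171.9900 (V=-66.6622). Price -18.5236; hedge Δ=1.0000, bond B=-207.5236.
Self-financing check: at every node Δ·S+B equals the discounted successor values.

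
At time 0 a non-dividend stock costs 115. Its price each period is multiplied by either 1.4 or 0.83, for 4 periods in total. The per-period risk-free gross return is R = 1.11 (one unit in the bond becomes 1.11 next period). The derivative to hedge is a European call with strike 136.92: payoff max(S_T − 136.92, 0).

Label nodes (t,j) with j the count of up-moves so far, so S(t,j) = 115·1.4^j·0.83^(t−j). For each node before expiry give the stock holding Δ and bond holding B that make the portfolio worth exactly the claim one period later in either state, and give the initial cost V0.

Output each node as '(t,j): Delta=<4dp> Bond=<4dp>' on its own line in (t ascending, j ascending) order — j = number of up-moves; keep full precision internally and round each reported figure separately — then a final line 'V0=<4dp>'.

No-arbitrage ⇒ martingale measure with p* = (R−d)/(u−d) = 0.4912.
Terminal payoffs: V(4,0)=0.0000, V(4,1)=0.0000, V(4,2)=18.3581, V(4,3)=124.9948, V(4,4)=304.8640
  t=3,j=0: stock 65.7555 → up 92.0577 (V=0.0000), down 54.5771 (V=0.0000). Price 0.0000; hedge Δ=0.0000, bond B=0.0000.
  t=3,j=1: stock 110.9129 → up 155.2781 (V=18.3581), down 92.0577 (V=0.0000). Price 8.1243; hedge Δ=0.2904, bond B=-24.0828.
  t=3,j=2: stock 187.0820 → up 261.9148 (V=124.9948), down 155.2781 (V=18.3581). Price 63.7306; hedge Δ=1.0000, bond B=-123.3514.
  t=3,j=3: stock 315.5600 → up 441.7840 (V=304.8640), down 261.9148 (V=124.9948). Price 192.2086; hedge Δ=1.0000, bond B=-123.3514.
  t=2,j=0: stock 79.2235 → up 110.9129 (V=8.1243), down 65.7555 (V=0.0000). Price 3.5954; hedge Δ=0.1799, bond B=-10.6578.
  t=2,j=1: stock 133.6300 → up 187.0820 (V=63.7306), down 110.9129 (V=8.1243). Price 31.9277; hedge Δ=0.7300, bond B=-65.6273.
  t=2,j=2: stock 225.4000 → up 315.5600 (V=192.2086), down 187.0820 (V=63.7306). Price 114.2727; hedge Δ=1.0000, bond B=-111.1273.
  t=1,j=0: stock 95.4500 → up 133.6300 (V=31.9277), down 79.2235 (V=3.5954). Price 15.7775; hedge Δ=0.5208, bond B=-33.9282.
  t=1,j=1: stock 161.0000 → up 225.4000 (V=114.2727), down 133.6300 (V=31.9277). Price 65.2053; hedge Δ=0.8973, bond B=-79.2596.
  t=0,j=0: stock 115.0000 → up 161.0000 (V=65.2053), down 95.4500 (V=15.7775). Price 36.0881; hedge Δ=0.7540, bond B=-50.6273.
Check: Δ(0,0)·S0 + B(0,0) = 36.0881 = V0.

(0,0): Delta=0.7540 Bond=-50.6273
(1,0): Delta=0.5208 Bond=-33.9282
(1,1): Delta=0.8973 Bond=-79.2596
(2,0): Delta=0.1799 Bond=-10.6578
(2,1): Delta=0.7300 Bond=-65.6273
(2,2): Delta=1.0000 Bond=-111.1273
(3,0): Delta=0.0000 Bond=0.0000
(3,1): Delta=0.2904 Bond=-24.0828
(3,2): Delta=1.0000 Bond=-123.3514
(3,3): Delta=1.0000 Bond=-123.3514
V0=36.0881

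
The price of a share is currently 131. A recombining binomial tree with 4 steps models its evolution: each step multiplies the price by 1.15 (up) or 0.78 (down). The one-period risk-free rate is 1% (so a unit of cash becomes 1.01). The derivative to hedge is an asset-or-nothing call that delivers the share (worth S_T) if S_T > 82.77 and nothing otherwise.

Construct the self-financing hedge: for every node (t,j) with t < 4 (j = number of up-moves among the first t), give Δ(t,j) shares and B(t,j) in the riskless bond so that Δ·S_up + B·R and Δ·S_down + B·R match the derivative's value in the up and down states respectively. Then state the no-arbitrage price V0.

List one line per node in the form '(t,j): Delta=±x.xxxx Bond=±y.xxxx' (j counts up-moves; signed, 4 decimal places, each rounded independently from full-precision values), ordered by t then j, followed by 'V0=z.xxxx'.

(0,0): Delta=1.3573 Bond=-57.0116
(1,0): Delta=1.7866 Bond=-101.4536
(1,1): Delta=1.1800 Bond=-30.8772
(2,0): Delta=2.1999 Bond=-135.4043
(2,1): Delta=1.6160 Bond=-82.4200
(2,2): Delta=1.0000 Bond=0.0000
(3,0): Delta=0.0000 Bond=0.0000
(3,1): Delta=3.1081 Bond=-220.0025
(3,2): Delta=1.0000 Bond=0.0000
(3,3): Delta=1.0000 Bond=0.0000
V0=120.7908

Under the risk-neutral measure, an up-move has probability p* = (R−d)/(u−d) = 0.6216 and values discount at R = 1.01.
Terminal payoffs: V(4,0)=0.0000, V(4,1)=0.0000, V(4,2)=105.4038, V(4,3)=155.4030, V(4,4)=229.1198
  t=3,j=0: stock 62.1663 → up 71.4913 (V=0.0000), down 48.4897 (V=0.0000). Price 0.0000; hedge Δ=0.0000, bond B=0.0000.
  t=3,j=1: stock 91.6555 → up 105.4038 (V=105.4038), down 71.4913 (V=0.0000). Price 64.8725; hedge Δ=3.1081, bond B=-220.0025.
  t=3,j=2: stock 135.1330 → up 155.4030 (V=155.4030), down 105.4038 (V=105.4038). Price 135.1330; hedge Δ=1.0000, bond B=0.0000.
  t=3,j=3: stock 199.2346 → up 229.1198 (V=229.1198), down 155.4030 (V=155.4030). Price 199.2346; hedge Δ=1.0000, bond B=0.0000.
  t=2,j=0: stock 79.7004 → up 91.6555 (V=64.8725), down 62.1663 (V=0.0000). Price 39.9269; hedge Δ=2.1999, bond B=-135.4043.
  t=2,j=1: stock 117.5070 → up 135.1330 (V=135.1330), down 91.6555 (V=64.8725). Price 107.4733; hedge Δ=1.6160, bond B=-82.4200.
  t=2,j=2: stock 173.2475 → up 199.2346 (V=199.2346), down 135.1330 (V=135.1330). Price 173.2475; hedge Δ=1.0000, bond B=0.0000.
  t=1,j=0: stock 102.1800 → up 117.5070 (V=107.4733), down 79.7004 (V=39.9269). Price 81.1041; hedge Δ=1.7866, bond B=-101.4536.
  t=1,j=1: stock 150.6500 → up 173.2475 (V=173.2475), down 117.5070 (V=107.4733). Price 146.8910; hedge Δ=1.1800, bond B=-30.8772.
  t=0,j=0: stock 131.0000 → up 150.6500 (V=146.8910), down 102.1800 (V=81.1041). Price 120.7908; hedge Δ=1.3573, bond B=-57.0116.
Root portfolio cost Δ·131+B reproduces V0=120.7908.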